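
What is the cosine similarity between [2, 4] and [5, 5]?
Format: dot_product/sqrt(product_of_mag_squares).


dot = 30. |a|^2 = 20, |b|^2 = 50. cos = 30/sqrt(1000).

30/sqrt(1000)


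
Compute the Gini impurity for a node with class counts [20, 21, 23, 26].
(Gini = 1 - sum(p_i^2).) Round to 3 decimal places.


Total = 90. Proportions: 20/90, 21/90, 23/90, 26/90. sum(p_i^2) = 0.2526. Gini = 1 - 0.2526 = 0.7474, which rounds to 0.747.

0.747


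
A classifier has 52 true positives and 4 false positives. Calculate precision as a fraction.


Precision = TP / (TP + FP) = 52 / 56 = 13/14.

13/14


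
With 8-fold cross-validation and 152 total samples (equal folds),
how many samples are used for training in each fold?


Each validation fold has 152/8 = 19 samples. Training set = 152 - 19 = 133.

133


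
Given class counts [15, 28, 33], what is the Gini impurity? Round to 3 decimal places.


Total = 76. Proportions: 15/76, 28/76, 33/76. sum(p_i^2) = 0.3632. Gini = 1 - 0.3632 = 0.6368, which rounds to 0.637.

0.637


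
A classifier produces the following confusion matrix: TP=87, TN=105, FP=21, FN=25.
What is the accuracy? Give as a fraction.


Accuracy = (TP + TN) / (TP + TN + FP + FN) = (87 + 105) / 238 = 96/119.

96/119


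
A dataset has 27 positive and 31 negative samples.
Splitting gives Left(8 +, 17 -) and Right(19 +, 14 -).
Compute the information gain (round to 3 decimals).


H(parent) = 0.9966. H(left) = 0.9044, H(right) = 0.9834. Weighted = (25/58)*0.9044 + (33/58)*0.9834 = 0.9493. IG = 0.9966 - 0.9493 = 0.0473, which rounds to 0.047.

0.047


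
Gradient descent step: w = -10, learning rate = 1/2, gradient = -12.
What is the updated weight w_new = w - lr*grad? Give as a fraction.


w_new = -10 - 1/2 * -12 = -10 - -6 = -4.

-4


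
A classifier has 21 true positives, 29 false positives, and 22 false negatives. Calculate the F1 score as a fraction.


Precision = 21/50 = 21/50. Recall = 21/43 = 21/43. F1 = 2*P*R/(P+R) = 14/31.

14/31


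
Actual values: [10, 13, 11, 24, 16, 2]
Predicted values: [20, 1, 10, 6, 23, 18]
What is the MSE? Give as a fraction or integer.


MSE = (1/6) * ((10-20)^2=100 + (13-1)^2=144 + (11-10)^2=1 + (24-6)^2=324 + (16-23)^2=49 + (2-18)^2=256). Sum = 874. MSE = 437/3.

437/3


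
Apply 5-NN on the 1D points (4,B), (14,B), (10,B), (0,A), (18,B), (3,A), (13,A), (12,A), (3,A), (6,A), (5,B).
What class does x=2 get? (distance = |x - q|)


Distances: |4-2|=2, |14-2|=12, |10-2|=8, |0-2|=2, |18-2|=16, |3-2|=1, |13-2|=11, |12-2|=10, |3-2|=1, |6-2|=4, |5-2|=3. 5 nearest: (3,A), (3,A), (0,A), (4,B), (5,B). Counts: {'A': 3, 'B': 2}. Majority class: A.

A


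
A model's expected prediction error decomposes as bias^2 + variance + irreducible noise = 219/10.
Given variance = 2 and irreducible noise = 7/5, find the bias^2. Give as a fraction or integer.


Total error = bias^2 + variance + irreducible noise. So bias^2 = 219/10 - 2 - 7/5 = 37/2.

37/2


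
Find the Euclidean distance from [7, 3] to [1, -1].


d = sqrt(sum of squared differences). (7-1)^2=36, (3--1)^2=16. Sum = 52.

sqrt(52)


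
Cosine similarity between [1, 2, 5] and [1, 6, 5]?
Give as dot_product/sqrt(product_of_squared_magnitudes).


dot = 38. |a|^2 = 30, |b|^2 = 62. cos = 38/sqrt(1860).

38/sqrt(1860)


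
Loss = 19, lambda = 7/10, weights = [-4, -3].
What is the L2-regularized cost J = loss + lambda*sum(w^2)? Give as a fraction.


L2 sq norm = sum(w^2) = 25. J = 19 + 7/10 * 25 = 73/2.

73/2


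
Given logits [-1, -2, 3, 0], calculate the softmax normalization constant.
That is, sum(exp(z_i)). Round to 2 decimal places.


Denom = e^-1=0.3679 + e^-2=0.1353 + e^3=20.0855 + e^0=1.0000. Sum = 21.5887, which rounds to 21.59.

21.59


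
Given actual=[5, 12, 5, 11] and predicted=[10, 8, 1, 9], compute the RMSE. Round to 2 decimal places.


MSE = 15.2500. RMSE = sqrt(15.2500) = 3.91.

3.91


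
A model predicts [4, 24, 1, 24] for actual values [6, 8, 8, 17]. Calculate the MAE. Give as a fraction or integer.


MAE = (1/4) * (|6-4|=2 + |8-24|=16 + |8-1|=7 + |17-24|=7). Sum = 32. MAE = 8.

8


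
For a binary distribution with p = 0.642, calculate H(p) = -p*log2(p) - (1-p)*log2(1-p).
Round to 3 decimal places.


H = -0.642*log2(0.642) - 0.358*log2(0.358) = 0.941.

0.941


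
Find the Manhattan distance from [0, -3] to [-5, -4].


d = sum of absolute differences: |0--5|=5 + |-3--4|=1 = 6.

6


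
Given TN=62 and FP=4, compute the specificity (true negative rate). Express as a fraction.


Specificity = TN / (TN + FP) = 62 / 66 = 31/33.

31/33


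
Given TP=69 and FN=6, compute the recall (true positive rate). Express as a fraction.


Recall = TP / (TP + FN) = 69 / 75 = 23/25.

23/25


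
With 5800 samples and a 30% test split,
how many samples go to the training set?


Test set = 5800 * 30% = 1740. Training set = 5800 - 1740 = 4060.

4060


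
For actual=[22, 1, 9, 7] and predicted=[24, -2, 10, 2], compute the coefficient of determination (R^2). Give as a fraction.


Mean(y) = 39/4. SS_res = 39. SS_tot = 939/4. R^2 = 1 - 39/(939/4) = 261/313.

261/313


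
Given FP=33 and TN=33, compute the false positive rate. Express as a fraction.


FPR = FP / (FP + TN) = 33 / 66 = 1/2.

1/2


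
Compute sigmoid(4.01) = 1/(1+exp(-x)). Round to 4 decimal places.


sigma(4.01) = 1/(1+e^(-4.01)) = 1/(1+0.018133) = 1/1.018133 = 0.9822.

0.9822


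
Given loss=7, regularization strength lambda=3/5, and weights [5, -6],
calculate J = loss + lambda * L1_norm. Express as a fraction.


L1 norm = sum(|w|) = 11. J = 7 + 3/5 * 11 = 68/5.

68/5


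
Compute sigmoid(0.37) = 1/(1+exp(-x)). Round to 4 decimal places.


sigma(0.37) = 1/(1+e^(-0.37)) = 1/(1+0.690734) = 1/1.690734 = 0.5915.

0.5915


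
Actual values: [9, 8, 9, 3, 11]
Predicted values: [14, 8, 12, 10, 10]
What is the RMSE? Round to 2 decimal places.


MSE = 16.8000. RMSE = sqrt(16.8000) = 4.10.

4.10


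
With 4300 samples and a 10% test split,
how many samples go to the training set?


Test set = 4300 * 10% = 430. Training set = 4300 - 430 = 3870.

3870


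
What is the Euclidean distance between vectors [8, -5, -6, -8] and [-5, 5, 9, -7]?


d = sqrt(sum of squared differences). (8--5)^2=169, (-5-5)^2=100, (-6-9)^2=225, (-8--7)^2=1. Sum = 495.

sqrt(495)


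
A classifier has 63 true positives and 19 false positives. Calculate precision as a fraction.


Precision = TP / (TP + FP) = 63 / 82 = 63/82.

63/82


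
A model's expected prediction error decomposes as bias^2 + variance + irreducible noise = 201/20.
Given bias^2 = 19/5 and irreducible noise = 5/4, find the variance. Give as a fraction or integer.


Total error = bias^2 + variance + irreducible noise. So variance = 201/20 - 19/5 - 5/4 = 5.

5


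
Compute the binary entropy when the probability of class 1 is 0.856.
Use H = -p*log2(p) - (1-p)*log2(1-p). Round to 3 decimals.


H = -0.856*log2(0.856) - 0.144*log2(0.144) = 0.595.

0.595


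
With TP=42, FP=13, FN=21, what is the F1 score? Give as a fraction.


Precision = 42/55 = 42/55. Recall = 42/63 = 2/3. F1 = 2*P*R/(P+R) = 42/59.

42/59


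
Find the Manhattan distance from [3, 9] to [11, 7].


d = sum of absolute differences: |3-11|=8 + |9-7|=2 = 10.

10


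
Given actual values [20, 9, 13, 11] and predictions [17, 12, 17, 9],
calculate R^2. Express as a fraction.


Mean(y) = 53/4. SS_res = 38. SS_tot = 275/4. R^2 = 1 - 38/(275/4) = 123/275.

123/275


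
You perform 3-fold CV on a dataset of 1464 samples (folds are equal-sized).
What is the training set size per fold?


Each validation fold has 1464/3 = 488 samples. Training set = 1464 - 488 = 976.

976


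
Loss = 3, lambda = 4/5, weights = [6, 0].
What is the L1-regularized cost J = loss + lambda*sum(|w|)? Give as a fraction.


L1 norm = sum(|w|) = 6. J = 3 + 4/5 * 6 = 39/5.

39/5


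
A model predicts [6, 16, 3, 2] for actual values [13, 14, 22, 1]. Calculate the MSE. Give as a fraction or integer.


MSE = (1/4) * ((13-6)^2=49 + (14-16)^2=4 + (22-3)^2=361 + (1-2)^2=1). Sum = 415. MSE = 415/4.

415/4


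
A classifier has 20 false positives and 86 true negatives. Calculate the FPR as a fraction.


FPR = FP / (FP + TN) = 20 / 106 = 10/53.

10/53


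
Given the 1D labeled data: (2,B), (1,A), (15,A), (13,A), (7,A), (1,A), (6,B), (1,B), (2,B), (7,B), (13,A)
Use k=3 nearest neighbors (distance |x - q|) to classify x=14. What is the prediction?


Distances: |2-14|=12, |1-14|=13, |15-14|=1, |13-14|=1, |7-14|=7, |1-14|=13, |6-14|=8, |1-14|=13, |2-14|=12, |7-14|=7, |13-14|=1. 3 nearest: (15,A), (13,A), (13,A). Counts: {'A': 3}. Majority class: A.

A


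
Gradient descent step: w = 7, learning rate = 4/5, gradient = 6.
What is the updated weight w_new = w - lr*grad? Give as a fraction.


w_new = 7 - 4/5 * 6 = 7 - 24/5 = 11/5.

11/5


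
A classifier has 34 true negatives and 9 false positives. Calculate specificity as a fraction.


Specificity = TN / (TN + FP) = 34 / 43 = 34/43.

34/43


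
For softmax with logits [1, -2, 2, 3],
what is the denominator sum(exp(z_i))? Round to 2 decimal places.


Denom = e^1=2.7183 + e^-2=0.1353 + e^2=7.3891 + e^3=20.0855. Sum = 30.3282, which rounds to 30.33.

30.33


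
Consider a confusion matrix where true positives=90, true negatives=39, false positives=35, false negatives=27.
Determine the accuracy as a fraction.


Accuracy = (TP + TN) / (TP + TN + FP + FN) = (90 + 39) / 191 = 129/191.

129/191


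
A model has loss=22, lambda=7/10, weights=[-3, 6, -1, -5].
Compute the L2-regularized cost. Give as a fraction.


L2 sq norm = sum(w^2) = 71. J = 22 + 7/10 * 71 = 717/10.

717/10


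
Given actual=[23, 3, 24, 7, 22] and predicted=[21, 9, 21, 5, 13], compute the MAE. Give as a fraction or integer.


MAE = (1/5) * (|23-21|=2 + |3-9|=6 + |24-21|=3 + |7-5|=2 + |22-13|=9). Sum = 22. MAE = 22/5.

22/5


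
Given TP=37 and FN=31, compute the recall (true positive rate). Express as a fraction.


Recall = TP / (TP + FN) = 37 / 68 = 37/68.

37/68


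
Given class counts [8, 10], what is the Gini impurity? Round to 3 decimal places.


Total = 18. Proportions: 8/18, 10/18. sum(p_i^2) = 0.5062. Gini = 1 - 0.5062 = 0.4938, which rounds to 0.494.

0.494


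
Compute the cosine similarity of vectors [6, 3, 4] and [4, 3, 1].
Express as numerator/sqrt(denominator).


dot = 37. |a|^2 = 61, |b|^2 = 26. cos = 37/sqrt(1586).

37/sqrt(1586)


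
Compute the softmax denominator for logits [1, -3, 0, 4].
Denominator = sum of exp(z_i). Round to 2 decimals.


Denom = e^1=2.7183 + e^-3=0.0498 + e^0=1.0000 + e^4=54.5982. Sum = 58.3663, which rounds to 58.37.

58.37


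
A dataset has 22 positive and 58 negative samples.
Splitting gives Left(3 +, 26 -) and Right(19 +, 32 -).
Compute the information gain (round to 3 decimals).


H(parent) = 0.8485. H(left) = 0.4798, H(right) = 0.9526. Weighted = (29/80)*0.4798 + (51/80)*0.9526 = 0.7812. IG = 0.8485 - 0.7812 = 0.0673, which rounds to 0.067.

0.067


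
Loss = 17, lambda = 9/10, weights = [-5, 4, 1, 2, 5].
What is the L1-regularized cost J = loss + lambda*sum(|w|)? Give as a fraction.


L1 norm = sum(|w|) = 17. J = 17 + 9/10 * 17 = 323/10.

323/10


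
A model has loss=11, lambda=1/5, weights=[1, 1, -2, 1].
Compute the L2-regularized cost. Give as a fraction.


L2 sq norm = sum(w^2) = 7. J = 11 + 1/5 * 7 = 62/5.

62/5


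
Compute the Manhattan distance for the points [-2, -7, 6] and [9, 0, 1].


d = sum of absolute differences: |-2-9|=11 + |-7-0|=7 + |6-1|=5 = 23.

23


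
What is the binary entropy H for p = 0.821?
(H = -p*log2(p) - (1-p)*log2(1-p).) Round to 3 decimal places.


H = -0.821*log2(0.821) - 0.179*log2(0.179) = 0.678.

0.678


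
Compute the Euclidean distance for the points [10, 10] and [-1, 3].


d = sqrt(sum of squared differences). (10--1)^2=121, (10-3)^2=49. Sum = 170.

sqrt(170)


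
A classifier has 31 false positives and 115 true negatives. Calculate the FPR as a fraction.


FPR = FP / (FP + TN) = 31 / 146 = 31/146.

31/146


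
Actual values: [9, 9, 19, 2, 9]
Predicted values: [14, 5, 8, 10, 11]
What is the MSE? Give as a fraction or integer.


MSE = (1/5) * ((9-14)^2=25 + (9-5)^2=16 + (19-8)^2=121 + (2-10)^2=64 + (9-11)^2=4). Sum = 230. MSE = 46.

46


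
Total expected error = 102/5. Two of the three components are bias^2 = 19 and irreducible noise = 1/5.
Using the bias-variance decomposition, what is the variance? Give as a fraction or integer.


Total error = bias^2 + variance + irreducible noise. So variance = 102/5 - 19 - 1/5 = 6/5.

6/5


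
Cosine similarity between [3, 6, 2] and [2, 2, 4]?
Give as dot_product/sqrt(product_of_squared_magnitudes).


dot = 26. |a|^2 = 49, |b|^2 = 24. cos = 26/sqrt(1176).

26/sqrt(1176)


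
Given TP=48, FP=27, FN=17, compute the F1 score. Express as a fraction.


Precision = 48/75 = 16/25. Recall = 48/65 = 48/65. F1 = 2*P*R/(P+R) = 24/35.

24/35


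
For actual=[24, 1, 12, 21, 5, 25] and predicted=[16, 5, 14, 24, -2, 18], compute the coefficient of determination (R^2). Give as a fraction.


Mean(y) = 44/3. SS_res = 191. SS_tot = 1564/3. R^2 = 1 - 191/(1564/3) = 991/1564.

991/1564


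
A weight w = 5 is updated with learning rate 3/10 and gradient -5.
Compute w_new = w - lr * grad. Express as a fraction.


w_new = 5 - 3/10 * -5 = 5 - -3/2 = 13/2.

13/2


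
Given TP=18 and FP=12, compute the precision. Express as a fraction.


Precision = TP / (TP + FP) = 18 / 30 = 3/5.

3/5


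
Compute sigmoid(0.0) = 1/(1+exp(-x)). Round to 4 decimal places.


sigma(0.0) = 1/(1+e^(-0.0)) = 1/(1+1.000000) = 1/2.000000 = 0.5000.

0.5000


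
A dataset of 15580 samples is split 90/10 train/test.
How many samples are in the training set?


Test set = 15580 * 10% = 1558. Training set = 15580 - 1558 = 14022.

14022


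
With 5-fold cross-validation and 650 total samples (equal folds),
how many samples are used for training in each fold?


Each validation fold has 650/5 = 130 samples. Training set = 650 - 130 = 520.

520


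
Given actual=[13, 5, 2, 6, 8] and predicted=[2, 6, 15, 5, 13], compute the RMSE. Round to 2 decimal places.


MSE = 63.4000. RMSE = sqrt(63.4000) = 7.96.

7.96


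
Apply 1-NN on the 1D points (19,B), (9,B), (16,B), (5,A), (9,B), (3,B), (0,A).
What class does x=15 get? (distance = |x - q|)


Distances: |19-15|=4, |9-15|=6, |16-15|=1, |5-15|=10, |9-15|=6, |3-15|=12, |0-15|=15. 1 nearest: (16,B). Counts: {'B': 1}. Majority class: B.

B


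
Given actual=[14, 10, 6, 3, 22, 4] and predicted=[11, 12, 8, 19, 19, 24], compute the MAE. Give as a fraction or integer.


MAE = (1/6) * (|14-11|=3 + |10-12|=2 + |6-8|=2 + |3-19|=16 + |22-19|=3 + |4-24|=20). Sum = 46. MAE = 23/3.

23/3


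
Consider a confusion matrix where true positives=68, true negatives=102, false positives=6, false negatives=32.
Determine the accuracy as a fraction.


Accuracy = (TP + TN) / (TP + TN + FP + FN) = (68 + 102) / 208 = 85/104.

85/104


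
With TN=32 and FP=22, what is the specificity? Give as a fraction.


Specificity = TN / (TN + FP) = 32 / 54 = 16/27.

16/27


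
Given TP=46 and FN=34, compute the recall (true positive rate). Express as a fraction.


Recall = TP / (TP + FN) = 46 / 80 = 23/40.

23/40


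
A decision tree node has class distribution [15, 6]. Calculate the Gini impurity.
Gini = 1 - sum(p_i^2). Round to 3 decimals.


Total = 21. Proportions: 15/21, 6/21. sum(p_i^2) = 0.5918. Gini = 1 - 0.5918 = 0.4082, which rounds to 0.408.

0.408


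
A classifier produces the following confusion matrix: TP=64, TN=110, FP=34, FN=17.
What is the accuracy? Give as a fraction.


Accuracy = (TP + TN) / (TP + TN + FP + FN) = (64 + 110) / 225 = 58/75.

58/75


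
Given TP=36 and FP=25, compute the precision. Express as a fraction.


Precision = TP / (TP + FP) = 36 / 61 = 36/61.

36/61


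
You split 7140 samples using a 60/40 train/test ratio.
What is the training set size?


Test set = 7140 * 40% = 2856. Training set = 7140 - 2856 = 4284.

4284


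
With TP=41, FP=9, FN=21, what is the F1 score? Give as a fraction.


Precision = 41/50 = 41/50. Recall = 41/62 = 41/62. F1 = 2*P*R/(P+R) = 41/56.

41/56


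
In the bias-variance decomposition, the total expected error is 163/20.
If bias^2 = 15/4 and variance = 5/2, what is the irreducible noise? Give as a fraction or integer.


Total error = bias^2 + variance + irreducible noise. So irreducible noise = 163/20 - 15/4 - 5/2 = 19/10.

19/10


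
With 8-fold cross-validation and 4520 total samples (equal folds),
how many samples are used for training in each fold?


Each validation fold has 4520/8 = 565 samples. Training set = 4520 - 565 = 3955.

3955


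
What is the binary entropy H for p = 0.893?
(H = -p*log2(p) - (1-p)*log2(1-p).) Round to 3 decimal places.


H = -0.893*log2(0.893) - 0.107*log2(0.107) = 0.491.

0.491


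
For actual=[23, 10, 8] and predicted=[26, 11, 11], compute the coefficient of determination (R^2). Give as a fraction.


Mean(y) = 41/3. SS_res = 19. SS_tot = 398/3. R^2 = 1 - 19/(398/3) = 341/398.

341/398


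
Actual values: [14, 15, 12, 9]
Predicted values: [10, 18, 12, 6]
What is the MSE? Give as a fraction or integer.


MSE = (1/4) * ((14-10)^2=16 + (15-18)^2=9 + (12-12)^2=0 + (9-6)^2=9). Sum = 34. MSE = 17/2.

17/2


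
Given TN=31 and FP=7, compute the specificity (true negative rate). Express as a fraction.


Specificity = TN / (TN + FP) = 31 / 38 = 31/38.

31/38


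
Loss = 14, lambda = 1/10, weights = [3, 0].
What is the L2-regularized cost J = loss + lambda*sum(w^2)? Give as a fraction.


L2 sq norm = sum(w^2) = 9. J = 14 + 1/10 * 9 = 149/10.

149/10


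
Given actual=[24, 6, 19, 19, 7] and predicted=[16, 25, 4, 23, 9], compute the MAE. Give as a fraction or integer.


MAE = (1/5) * (|24-16|=8 + |6-25|=19 + |19-4|=15 + |19-23|=4 + |7-9|=2). Sum = 48. MAE = 48/5.

48/5


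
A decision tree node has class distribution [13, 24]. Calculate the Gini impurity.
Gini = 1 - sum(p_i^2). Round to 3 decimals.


Total = 37. Proportions: 13/37, 24/37. sum(p_i^2) = 0.5442. Gini = 1 - 0.5442 = 0.4558, which rounds to 0.456.

0.456


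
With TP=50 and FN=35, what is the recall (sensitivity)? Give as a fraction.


Recall = TP / (TP + FN) = 50 / 85 = 10/17.

10/17


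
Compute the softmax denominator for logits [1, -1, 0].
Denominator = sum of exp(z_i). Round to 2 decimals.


Denom = e^1=2.7183 + e^-1=0.3679 + e^0=1.0000. Sum = 4.0862, which rounds to 4.09.

4.09


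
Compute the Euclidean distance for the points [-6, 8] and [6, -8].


d = sqrt(sum of squared differences). (-6-6)^2=144, (8--8)^2=256. Sum = 400.

20


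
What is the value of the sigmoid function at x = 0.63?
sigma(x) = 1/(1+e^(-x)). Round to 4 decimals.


sigma(0.63) = 1/(1+e^(-0.63)) = 1/(1+0.532592) = 1/1.532592 = 0.6525.

0.6525


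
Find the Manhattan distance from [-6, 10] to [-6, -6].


d = sum of absolute differences: |-6--6|=0 + |10--6|=16 = 16.

16


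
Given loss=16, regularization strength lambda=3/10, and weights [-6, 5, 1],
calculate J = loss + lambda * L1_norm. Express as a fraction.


L1 norm = sum(|w|) = 12. J = 16 + 3/10 * 12 = 98/5.

98/5


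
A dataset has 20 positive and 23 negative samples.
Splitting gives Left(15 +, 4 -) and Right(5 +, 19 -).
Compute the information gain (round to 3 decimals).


H(parent) = 0.9965. H(left) = 0.7425, H(right) = 0.7383. Weighted = (19/43)*0.7425 + (24/43)*0.7383 = 0.7402. IG = 0.9965 - 0.7402 = 0.2563, which rounds to 0.256.

0.256


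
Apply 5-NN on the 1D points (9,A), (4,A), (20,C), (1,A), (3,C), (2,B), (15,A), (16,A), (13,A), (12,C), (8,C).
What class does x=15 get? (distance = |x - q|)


Distances: |9-15|=6, |4-15|=11, |20-15|=5, |1-15|=14, |3-15|=12, |2-15|=13, |15-15|=0, |16-15|=1, |13-15|=2, |12-15|=3, |8-15|=7. 5 nearest: (15,A), (16,A), (13,A), (12,C), (20,C). Counts: {'A': 3, 'C': 2}. Majority class: A.

A


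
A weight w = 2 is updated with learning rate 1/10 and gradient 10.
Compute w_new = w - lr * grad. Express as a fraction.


w_new = 2 - 1/10 * 10 = 2 - 1 = 1.

1


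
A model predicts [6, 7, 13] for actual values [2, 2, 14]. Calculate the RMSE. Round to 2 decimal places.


MSE = 14.0000. RMSE = sqrt(14.0000) = 3.74.

3.74


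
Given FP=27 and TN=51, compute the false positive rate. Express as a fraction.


FPR = FP / (FP + TN) = 27 / 78 = 9/26.

9/26


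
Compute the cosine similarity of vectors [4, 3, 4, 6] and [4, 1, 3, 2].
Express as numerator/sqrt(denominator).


dot = 43. |a|^2 = 77, |b|^2 = 30. cos = 43/sqrt(2310).

43/sqrt(2310)


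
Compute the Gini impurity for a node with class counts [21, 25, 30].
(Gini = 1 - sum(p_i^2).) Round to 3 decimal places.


Total = 76. Proportions: 21/76, 25/76, 30/76. sum(p_i^2) = 0.3404. Gini = 1 - 0.3404 = 0.6596, which rounds to 0.660.

0.660


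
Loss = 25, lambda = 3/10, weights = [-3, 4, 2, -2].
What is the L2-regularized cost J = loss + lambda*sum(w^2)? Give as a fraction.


L2 sq norm = sum(w^2) = 33. J = 25 + 3/10 * 33 = 349/10.

349/10


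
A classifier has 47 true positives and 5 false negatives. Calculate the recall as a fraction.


Recall = TP / (TP + FN) = 47 / 52 = 47/52.

47/52


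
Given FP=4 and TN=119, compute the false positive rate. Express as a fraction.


FPR = FP / (FP + TN) = 4 / 123 = 4/123.

4/123


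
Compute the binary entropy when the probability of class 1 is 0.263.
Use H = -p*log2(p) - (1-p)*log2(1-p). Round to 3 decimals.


H = -0.263*log2(0.263) - 0.737*log2(0.737) = 0.831.

0.831


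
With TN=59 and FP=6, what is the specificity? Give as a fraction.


Specificity = TN / (TN + FP) = 59 / 65 = 59/65.

59/65


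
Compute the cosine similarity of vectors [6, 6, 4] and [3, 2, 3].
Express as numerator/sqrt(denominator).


dot = 42. |a|^2 = 88, |b|^2 = 22. cos = 42/sqrt(1936).

42/sqrt(1936)


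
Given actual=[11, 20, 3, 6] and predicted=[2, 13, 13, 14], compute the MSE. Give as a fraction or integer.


MSE = (1/4) * ((11-2)^2=81 + (20-13)^2=49 + (3-13)^2=100 + (6-14)^2=64). Sum = 294. MSE = 147/2.

147/2


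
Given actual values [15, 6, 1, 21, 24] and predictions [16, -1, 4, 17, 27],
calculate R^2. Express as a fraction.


Mean(y) = 67/5. SS_res = 84. SS_tot = 1906/5. R^2 = 1 - 84/(1906/5) = 743/953.

743/953


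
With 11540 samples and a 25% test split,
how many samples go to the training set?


Test set = 11540 * 25% = 2885. Training set = 11540 - 2885 = 8655.

8655


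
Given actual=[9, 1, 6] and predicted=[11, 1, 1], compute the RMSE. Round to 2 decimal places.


MSE = 9.6667. RMSE = sqrt(9.6667) = 3.11.

3.11


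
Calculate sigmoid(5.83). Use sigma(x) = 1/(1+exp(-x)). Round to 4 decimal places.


sigma(5.83) = 1/(1+e^(-5.83)) = 1/(1+0.002938) = 1/1.002938 = 0.9971.

0.9971


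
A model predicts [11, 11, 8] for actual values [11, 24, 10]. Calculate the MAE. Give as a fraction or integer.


MAE = (1/3) * (|11-11|=0 + |24-11|=13 + |10-8|=2). Sum = 15. MAE = 5.

5


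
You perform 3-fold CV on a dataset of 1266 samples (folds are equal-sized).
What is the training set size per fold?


Each validation fold has 1266/3 = 422 samples. Training set = 1266 - 422 = 844.

844


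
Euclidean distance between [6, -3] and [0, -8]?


d = sqrt(sum of squared differences). (6-0)^2=36, (-3--8)^2=25. Sum = 61.

sqrt(61)


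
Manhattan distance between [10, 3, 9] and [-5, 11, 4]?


d = sum of absolute differences: |10--5|=15 + |3-11|=8 + |9-4|=5 = 28.

28


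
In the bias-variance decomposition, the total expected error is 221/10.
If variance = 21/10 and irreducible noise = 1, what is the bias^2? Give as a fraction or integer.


Total error = bias^2 + variance + irreducible noise. So bias^2 = 221/10 - 21/10 - 1 = 19.

19


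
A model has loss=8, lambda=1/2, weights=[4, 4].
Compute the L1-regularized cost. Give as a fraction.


L1 norm = sum(|w|) = 8. J = 8 + 1/2 * 8 = 12.

12


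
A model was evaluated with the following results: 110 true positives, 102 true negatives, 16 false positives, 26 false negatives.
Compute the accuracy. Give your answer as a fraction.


Accuracy = (TP + TN) / (TP + TN + FP + FN) = (110 + 102) / 254 = 106/127.

106/127


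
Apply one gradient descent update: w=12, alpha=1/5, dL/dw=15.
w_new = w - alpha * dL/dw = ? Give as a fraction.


w_new = 12 - 1/5 * 15 = 12 - 3 = 9.

9


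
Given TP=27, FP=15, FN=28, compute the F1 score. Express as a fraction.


Precision = 27/42 = 9/14. Recall = 27/55 = 27/55. F1 = 2*P*R/(P+R) = 54/97.

54/97


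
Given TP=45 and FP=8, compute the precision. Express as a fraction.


Precision = TP / (TP + FP) = 45 / 53 = 45/53.

45/53


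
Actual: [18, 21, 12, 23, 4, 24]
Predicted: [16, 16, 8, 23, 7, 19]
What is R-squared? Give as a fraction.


Mean(y) = 17. SS_res = 79. SS_tot = 296. R^2 = 1 - 79/(296) = 217/296.

217/296


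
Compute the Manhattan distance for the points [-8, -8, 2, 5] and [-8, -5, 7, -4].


d = sum of absolute differences: |-8--8|=0 + |-8--5|=3 + |2-7|=5 + |5--4|=9 = 17.

17


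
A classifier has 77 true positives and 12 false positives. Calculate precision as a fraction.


Precision = TP / (TP + FP) = 77 / 89 = 77/89.

77/89


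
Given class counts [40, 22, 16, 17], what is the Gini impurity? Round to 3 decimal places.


Total = 95. Proportions: 40/95, 22/95, 16/95, 17/95. sum(p_i^2) = 0.2913. Gini = 1 - 0.2913 = 0.7087, which rounds to 0.709.

0.709


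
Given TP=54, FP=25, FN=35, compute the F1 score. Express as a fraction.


Precision = 54/79 = 54/79. Recall = 54/89 = 54/89. F1 = 2*P*R/(P+R) = 9/14.

9/14


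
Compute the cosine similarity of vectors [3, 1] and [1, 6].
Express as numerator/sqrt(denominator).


dot = 9. |a|^2 = 10, |b|^2 = 37. cos = 9/sqrt(370).

9/sqrt(370)


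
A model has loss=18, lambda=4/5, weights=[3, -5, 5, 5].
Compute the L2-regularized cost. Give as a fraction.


L2 sq norm = sum(w^2) = 84. J = 18 + 4/5 * 84 = 426/5.

426/5


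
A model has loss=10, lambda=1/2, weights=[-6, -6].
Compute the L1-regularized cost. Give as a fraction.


L1 norm = sum(|w|) = 12. J = 10 + 1/2 * 12 = 16.

16


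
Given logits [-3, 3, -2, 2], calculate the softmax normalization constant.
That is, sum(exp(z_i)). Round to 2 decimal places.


Denom = e^-3=0.0498 + e^3=20.0855 + e^-2=0.1353 + e^2=7.3891. Sum = 27.6597, which rounds to 27.66.

27.66


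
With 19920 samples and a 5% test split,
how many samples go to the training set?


Test set = 19920 * 5% = 996. Training set = 19920 - 996 = 18924.

18924


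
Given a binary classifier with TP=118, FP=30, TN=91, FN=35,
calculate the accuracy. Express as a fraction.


Accuracy = (TP + TN) / (TP + TN + FP + FN) = (118 + 91) / 274 = 209/274.

209/274


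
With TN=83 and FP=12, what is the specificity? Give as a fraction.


Specificity = TN / (TN + FP) = 83 / 95 = 83/95.

83/95


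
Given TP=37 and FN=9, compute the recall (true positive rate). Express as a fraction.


Recall = TP / (TP + FN) = 37 / 46 = 37/46.

37/46


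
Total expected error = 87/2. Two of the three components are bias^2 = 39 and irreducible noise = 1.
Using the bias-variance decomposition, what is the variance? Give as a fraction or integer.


Total error = bias^2 + variance + irreducible noise. So variance = 87/2 - 39 - 1 = 7/2.

7/2


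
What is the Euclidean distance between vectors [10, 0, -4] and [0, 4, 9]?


d = sqrt(sum of squared differences). (10-0)^2=100, (0-4)^2=16, (-4-9)^2=169. Sum = 285.

sqrt(285)


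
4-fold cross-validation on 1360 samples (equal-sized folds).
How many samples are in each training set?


Each validation fold has 1360/4 = 340 samples. Training set = 1360 - 340 = 1020.

1020


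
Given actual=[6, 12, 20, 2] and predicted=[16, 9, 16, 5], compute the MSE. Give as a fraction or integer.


MSE = (1/4) * ((6-16)^2=100 + (12-9)^2=9 + (20-16)^2=16 + (2-5)^2=9). Sum = 134. MSE = 67/2.

67/2


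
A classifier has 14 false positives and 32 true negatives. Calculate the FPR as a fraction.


FPR = FP / (FP + TN) = 14 / 46 = 7/23.

7/23


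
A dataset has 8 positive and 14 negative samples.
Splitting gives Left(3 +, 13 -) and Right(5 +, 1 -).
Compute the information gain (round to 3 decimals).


H(parent) = 0.9457. H(left) = 0.6962, H(right) = 0.6500. Weighted = (16/22)*0.6962 + (6/22)*0.6500 = 0.6836. IG = 0.9457 - 0.6836 = 0.2621, which rounds to 0.262.

0.262


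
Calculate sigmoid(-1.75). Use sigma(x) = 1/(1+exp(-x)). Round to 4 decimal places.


sigma(-1.75) = 1/(1+e^(1.75)) = 1/(1+5.754603) = 1/6.754603 = 0.1480.

0.1480


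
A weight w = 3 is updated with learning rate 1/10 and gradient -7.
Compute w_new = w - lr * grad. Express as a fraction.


w_new = 3 - 1/10 * -7 = 3 - -7/10 = 37/10.

37/10


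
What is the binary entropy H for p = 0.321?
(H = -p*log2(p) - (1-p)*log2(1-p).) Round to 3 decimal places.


H = -0.321*log2(0.321) - 0.679*log2(0.679) = 0.905.

0.905


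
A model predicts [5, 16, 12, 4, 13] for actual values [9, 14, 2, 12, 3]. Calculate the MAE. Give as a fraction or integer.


MAE = (1/5) * (|9-5|=4 + |14-16|=2 + |2-12|=10 + |12-4|=8 + |3-13|=10). Sum = 34. MAE = 34/5.

34/5


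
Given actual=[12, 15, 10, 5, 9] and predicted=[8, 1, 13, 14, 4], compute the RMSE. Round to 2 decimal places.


MSE = 65.4000. RMSE = sqrt(65.4000) = 8.09.

8.09


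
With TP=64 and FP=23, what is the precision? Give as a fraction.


Precision = TP / (TP + FP) = 64 / 87 = 64/87.

64/87


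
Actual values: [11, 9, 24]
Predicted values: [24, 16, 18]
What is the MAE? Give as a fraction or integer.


MAE = (1/3) * (|11-24|=13 + |9-16|=7 + |24-18|=6). Sum = 26. MAE = 26/3.

26/3


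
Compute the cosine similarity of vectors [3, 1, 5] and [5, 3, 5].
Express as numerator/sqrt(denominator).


dot = 43. |a|^2 = 35, |b|^2 = 59. cos = 43/sqrt(2065).

43/sqrt(2065)


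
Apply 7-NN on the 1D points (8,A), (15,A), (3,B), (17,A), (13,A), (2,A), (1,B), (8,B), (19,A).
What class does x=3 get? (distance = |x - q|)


Distances: |8-3|=5, |15-3|=12, |3-3|=0, |17-3|=14, |13-3|=10, |2-3|=1, |1-3|=2, |8-3|=5, |19-3|=16. 7 nearest: (3,B), (2,A), (1,B), (8,A), (8,B), (13,A), (15,A). Counts: {'B': 3, 'A': 4}. Majority class: A.

A


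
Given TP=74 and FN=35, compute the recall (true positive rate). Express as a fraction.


Recall = TP / (TP + FN) = 74 / 109 = 74/109.

74/109


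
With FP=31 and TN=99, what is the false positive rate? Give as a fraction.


FPR = FP / (FP + TN) = 31 / 130 = 31/130.

31/130


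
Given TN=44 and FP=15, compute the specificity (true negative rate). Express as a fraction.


Specificity = TN / (TN + FP) = 44 / 59 = 44/59.

44/59


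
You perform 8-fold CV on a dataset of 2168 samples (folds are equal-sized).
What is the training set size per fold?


Each validation fold has 2168/8 = 271 samples. Training set = 2168 - 271 = 1897.

1897


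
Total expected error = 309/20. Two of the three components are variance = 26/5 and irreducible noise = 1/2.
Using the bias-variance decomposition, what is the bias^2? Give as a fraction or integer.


Total error = bias^2 + variance + irreducible noise. So bias^2 = 309/20 - 26/5 - 1/2 = 39/4.

39/4


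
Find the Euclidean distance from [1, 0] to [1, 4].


d = sqrt(sum of squared differences). (1-1)^2=0, (0-4)^2=16. Sum = 16.

4


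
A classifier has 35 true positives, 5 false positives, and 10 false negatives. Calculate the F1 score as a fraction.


Precision = 35/40 = 7/8. Recall = 35/45 = 7/9. F1 = 2*P*R/(P+R) = 14/17.

14/17


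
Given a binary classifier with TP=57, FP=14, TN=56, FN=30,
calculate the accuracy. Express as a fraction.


Accuracy = (TP + TN) / (TP + TN + FP + FN) = (57 + 56) / 157 = 113/157.

113/157


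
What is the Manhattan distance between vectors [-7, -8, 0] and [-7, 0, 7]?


d = sum of absolute differences: |-7--7|=0 + |-8-0|=8 + |0-7|=7 = 15.

15


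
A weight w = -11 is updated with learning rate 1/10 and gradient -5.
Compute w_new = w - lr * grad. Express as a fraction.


w_new = -11 - 1/10 * -5 = -11 - -1/2 = -21/2.

-21/2


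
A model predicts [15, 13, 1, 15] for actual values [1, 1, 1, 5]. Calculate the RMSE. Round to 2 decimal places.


MSE = 110.0000. RMSE = sqrt(110.0000) = 10.49.

10.49


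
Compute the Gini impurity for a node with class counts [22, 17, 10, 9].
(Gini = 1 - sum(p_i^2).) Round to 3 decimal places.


Total = 58. Proportions: 22/58, 17/58, 10/58, 9/58. sum(p_i^2) = 0.2836. Gini = 1 - 0.2836 = 0.7164, which rounds to 0.716.

0.716


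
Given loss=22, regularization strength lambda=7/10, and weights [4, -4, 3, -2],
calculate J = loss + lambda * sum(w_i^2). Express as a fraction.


L2 sq norm = sum(w^2) = 45. J = 22 + 7/10 * 45 = 107/2.

107/2


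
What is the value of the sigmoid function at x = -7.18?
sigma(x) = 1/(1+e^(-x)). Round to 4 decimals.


sigma(-7.18) = 1/(1+e^(7.18)) = 1/(1+1312.908258) = 1/1313.908258 = 0.0008.

0.0008


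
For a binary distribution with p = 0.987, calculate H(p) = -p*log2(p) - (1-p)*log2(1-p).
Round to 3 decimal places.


H = -0.987*log2(0.987) - 0.013*log2(0.013) = 0.100.

0.100


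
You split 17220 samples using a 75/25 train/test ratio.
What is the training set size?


Test set = 17220 * 25% = 4305. Training set = 17220 - 4305 = 12915.

12915


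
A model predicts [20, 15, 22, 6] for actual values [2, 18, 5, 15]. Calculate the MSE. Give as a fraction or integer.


MSE = (1/4) * ((2-20)^2=324 + (18-15)^2=9 + (5-22)^2=289 + (15-6)^2=81). Sum = 703. MSE = 703/4.

703/4


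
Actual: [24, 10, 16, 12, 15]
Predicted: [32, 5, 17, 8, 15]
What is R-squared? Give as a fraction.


Mean(y) = 77/5. SS_res = 106. SS_tot = 576/5. R^2 = 1 - 106/(576/5) = 23/288.

23/288


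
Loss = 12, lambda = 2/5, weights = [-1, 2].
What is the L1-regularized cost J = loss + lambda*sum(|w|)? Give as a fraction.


L1 norm = sum(|w|) = 3. J = 12 + 2/5 * 3 = 66/5.

66/5


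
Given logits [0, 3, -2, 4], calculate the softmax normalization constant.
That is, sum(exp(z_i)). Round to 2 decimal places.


Denom = e^0=1.0000 + e^3=20.0855 + e^-2=0.1353 + e^4=54.5982. Sum = 75.8190, which rounds to 75.82.

75.82


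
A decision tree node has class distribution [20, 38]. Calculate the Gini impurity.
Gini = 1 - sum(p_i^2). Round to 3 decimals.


Total = 58. Proportions: 20/58, 38/58. sum(p_i^2) = 0.5482. Gini = 1 - 0.5482 = 0.4518, which rounds to 0.452.

0.452


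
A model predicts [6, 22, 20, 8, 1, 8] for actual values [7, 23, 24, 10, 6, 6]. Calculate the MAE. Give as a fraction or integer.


MAE = (1/6) * (|7-6|=1 + |23-22|=1 + |24-20|=4 + |10-8|=2 + |6-1|=5 + |6-8|=2). Sum = 15. MAE = 5/2.

5/2


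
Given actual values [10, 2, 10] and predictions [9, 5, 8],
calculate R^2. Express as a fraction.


Mean(y) = 22/3. SS_res = 14. SS_tot = 128/3. R^2 = 1 - 14/(128/3) = 43/64.

43/64


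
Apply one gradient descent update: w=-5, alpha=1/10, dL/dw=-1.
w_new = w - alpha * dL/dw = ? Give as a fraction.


w_new = -5 - 1/10 * -1 = -5 - -1/10 = -49/10.

-49/10


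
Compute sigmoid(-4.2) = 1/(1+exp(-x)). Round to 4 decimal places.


sigma(-4.2) = 1/(1+e^(4.2)) = 1/(1+66.686331) = 1/67.686331 = 0.0148.

0.0148


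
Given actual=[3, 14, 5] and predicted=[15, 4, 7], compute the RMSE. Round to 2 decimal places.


MSE = 82.6667. RMSE = sqrt(82.6667) = 9.09.

9.09


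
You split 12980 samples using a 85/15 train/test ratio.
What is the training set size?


Test set = 12980 * 15% = 1947. Training set = 12980 - 1947 = 11033.

11033


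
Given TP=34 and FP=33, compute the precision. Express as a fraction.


Precision = TP / (TP + FP) = 34 / 67 = 34/67.

34/67


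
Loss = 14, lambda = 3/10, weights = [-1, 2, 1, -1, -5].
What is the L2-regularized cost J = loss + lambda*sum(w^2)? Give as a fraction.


L2 sq norm = sum(w^2) = 32. J = 14 + 3/10 * 32 = 118/5.

118/5


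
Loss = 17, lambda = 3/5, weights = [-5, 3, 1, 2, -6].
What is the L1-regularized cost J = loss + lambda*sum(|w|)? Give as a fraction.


L1 norm = sum(|w|) = 17. J = 17 + 3/5 * 17 = 136/5.

136/5


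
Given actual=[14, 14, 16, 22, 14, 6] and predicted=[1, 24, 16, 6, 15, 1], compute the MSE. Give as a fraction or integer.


MSE = (1/6) * ((14-1)^2=169 + (14-24)^2=100 + (16-16)^2=0 + (22-6)^2=256 + (14-15)^2=1 + (6-1)^2=25). Sum = 551. MSE = 551/6.

551/6


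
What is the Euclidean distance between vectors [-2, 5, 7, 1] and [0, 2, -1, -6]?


d = sqrt(sum of squared differences). (-2-0)^2=4, (5-2)^2=9, (7--1)^2=64, (1--6)^2=49. Sum = 126.

sqrt(126)


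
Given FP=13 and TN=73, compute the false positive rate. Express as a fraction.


FPR = FP / (FP + TN) = 13 / 86 = 13/86.

13/86


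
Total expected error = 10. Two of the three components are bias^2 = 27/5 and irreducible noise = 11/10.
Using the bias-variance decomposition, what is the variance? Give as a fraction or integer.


Total error = bias^2 + variance + irreducible noise. So variance = 10 - 27/5 - 11/10 = 7/2.

7/2


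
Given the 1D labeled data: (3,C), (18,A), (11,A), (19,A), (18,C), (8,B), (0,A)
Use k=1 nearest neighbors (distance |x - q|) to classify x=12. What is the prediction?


Distances: |3-12|=9, |18-12|=6, |11-12|=1, |19-12|=7, |18-12|=6, |8-12|=4, |0-12|=12. 1 nearest: (11,A). Counts: {'A': 1}. Majority class: A.

A


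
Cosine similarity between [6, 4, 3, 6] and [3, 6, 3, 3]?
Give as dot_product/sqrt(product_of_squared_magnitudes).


dot = 69. |a|^2 = 97, |b|^2 = 63. cos = 69/sqrt(6111).

69/sqrt(6111)


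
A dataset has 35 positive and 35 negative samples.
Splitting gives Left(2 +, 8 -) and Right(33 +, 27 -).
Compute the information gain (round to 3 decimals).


H(parent) = 1.0000. H(left) = 0.7219, H(right) = 0.9928. Weighted = (10/70)*0.7219 + (60/70)*0.9928 = 0.9541. IG = 1.0000 - 0.9541 = 0.0459, which rounds to 0.046.

0.046


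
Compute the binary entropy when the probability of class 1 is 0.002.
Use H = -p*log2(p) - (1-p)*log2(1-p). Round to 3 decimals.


H = -0.002*log2(0.002) - 0.998*log2(0.998) = 0.021.

0.021


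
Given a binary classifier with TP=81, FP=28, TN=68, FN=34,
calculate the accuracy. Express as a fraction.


Accuracy = (TP + TN) / (TP + TN + FP + FN) = (81 + 68) / 211 = 149/211.

149/211


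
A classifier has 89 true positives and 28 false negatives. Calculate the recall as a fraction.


Recall = TP / (TP + FN) = 89 / 117 = 89/117.

89/117


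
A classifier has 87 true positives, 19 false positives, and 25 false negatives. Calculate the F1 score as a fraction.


Precision = 87/106 = 87/106. Recall = 87/112 = 87/112. F1 = 2*P*R/(P+R) = 87/109.

87/109


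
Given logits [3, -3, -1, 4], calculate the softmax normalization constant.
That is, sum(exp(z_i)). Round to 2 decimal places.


Denom = e^3=20.0855 + e^-3=0.0498 + e^-1=0.3679 + e^4=54.5982. Sum = 75.1014, which rounds to 75.10.

75.10


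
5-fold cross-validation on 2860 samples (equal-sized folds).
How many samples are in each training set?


Each validation fold has 2860/5 = 572 samples. Training set = 2860 - 572 = 2288.

2288


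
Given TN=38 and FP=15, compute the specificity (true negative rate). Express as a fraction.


Specificity = TN / (TN + FP) = 38 / 53 = 38/53.

38/53


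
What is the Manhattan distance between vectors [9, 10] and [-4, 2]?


d = sum of absolute differences: |9--4|=13 + |10-2|=8 = 21.

21
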